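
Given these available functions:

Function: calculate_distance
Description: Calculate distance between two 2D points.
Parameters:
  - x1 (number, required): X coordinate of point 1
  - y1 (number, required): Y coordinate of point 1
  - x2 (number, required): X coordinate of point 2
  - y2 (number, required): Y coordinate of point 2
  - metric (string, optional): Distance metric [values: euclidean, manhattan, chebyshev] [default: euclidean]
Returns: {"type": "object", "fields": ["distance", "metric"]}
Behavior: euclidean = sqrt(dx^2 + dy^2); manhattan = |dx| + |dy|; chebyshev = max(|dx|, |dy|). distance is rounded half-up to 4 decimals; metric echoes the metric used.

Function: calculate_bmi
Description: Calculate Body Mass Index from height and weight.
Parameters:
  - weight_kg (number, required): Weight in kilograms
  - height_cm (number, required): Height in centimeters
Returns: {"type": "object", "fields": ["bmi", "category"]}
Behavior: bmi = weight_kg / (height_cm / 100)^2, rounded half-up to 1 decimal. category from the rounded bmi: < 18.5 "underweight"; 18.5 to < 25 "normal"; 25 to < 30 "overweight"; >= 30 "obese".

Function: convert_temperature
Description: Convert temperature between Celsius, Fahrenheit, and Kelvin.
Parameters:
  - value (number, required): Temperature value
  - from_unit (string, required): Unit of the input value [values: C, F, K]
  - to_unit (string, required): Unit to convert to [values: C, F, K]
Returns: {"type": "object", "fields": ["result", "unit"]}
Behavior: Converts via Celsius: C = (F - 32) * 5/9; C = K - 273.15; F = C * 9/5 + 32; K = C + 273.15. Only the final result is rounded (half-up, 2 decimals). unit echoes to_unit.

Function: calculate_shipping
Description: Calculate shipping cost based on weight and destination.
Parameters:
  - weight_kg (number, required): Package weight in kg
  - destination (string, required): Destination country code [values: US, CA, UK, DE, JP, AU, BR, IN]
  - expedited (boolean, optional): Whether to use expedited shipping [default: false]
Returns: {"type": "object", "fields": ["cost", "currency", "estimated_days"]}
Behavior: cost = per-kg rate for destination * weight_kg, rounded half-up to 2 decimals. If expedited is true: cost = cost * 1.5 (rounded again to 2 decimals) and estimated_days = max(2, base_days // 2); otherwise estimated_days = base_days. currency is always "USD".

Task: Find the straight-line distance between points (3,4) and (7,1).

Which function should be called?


The task needs a function whose description is: Calculate distance between two 2D points.
calculate_distance


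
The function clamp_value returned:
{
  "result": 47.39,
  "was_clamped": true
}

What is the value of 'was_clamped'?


true


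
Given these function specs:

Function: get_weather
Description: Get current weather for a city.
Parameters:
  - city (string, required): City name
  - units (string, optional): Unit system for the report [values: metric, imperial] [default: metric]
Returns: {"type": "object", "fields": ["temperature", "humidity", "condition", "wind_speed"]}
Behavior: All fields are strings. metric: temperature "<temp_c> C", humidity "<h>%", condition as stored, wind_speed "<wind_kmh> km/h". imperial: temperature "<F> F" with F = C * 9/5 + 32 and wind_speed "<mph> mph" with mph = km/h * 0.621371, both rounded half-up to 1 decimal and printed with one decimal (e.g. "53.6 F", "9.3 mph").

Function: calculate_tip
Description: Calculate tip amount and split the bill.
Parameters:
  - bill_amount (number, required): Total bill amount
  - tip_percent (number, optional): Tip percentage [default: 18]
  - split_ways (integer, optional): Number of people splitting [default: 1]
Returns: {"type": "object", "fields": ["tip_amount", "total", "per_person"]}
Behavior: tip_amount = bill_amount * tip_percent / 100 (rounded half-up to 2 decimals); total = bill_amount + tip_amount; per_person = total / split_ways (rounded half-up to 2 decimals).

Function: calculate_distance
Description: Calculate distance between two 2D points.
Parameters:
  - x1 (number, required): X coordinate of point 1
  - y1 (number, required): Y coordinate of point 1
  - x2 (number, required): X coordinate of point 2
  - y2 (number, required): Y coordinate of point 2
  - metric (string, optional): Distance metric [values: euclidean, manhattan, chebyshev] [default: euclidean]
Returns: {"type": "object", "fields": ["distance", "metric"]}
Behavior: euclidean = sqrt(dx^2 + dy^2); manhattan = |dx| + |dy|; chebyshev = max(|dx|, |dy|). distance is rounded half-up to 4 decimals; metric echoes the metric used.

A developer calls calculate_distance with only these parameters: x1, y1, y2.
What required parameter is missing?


Required parameters: x1, y1, x2, y2
Provided: x1, y1, y2
Missing: x2
x2


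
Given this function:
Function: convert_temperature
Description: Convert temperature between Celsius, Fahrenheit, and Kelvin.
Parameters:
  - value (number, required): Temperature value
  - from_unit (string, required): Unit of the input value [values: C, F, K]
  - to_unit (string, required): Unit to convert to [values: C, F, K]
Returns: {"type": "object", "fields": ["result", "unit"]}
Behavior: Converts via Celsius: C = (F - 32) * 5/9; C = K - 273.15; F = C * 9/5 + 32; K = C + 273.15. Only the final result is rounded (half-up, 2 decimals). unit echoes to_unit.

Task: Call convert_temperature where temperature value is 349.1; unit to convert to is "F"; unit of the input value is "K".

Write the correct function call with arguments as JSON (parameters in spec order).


Mapping each described value to its parameter name:
  'Temperature value' -> value = 349.1
  'Unit to convert to' -> to_unit = "F"
  'Unit of the input value' -> from_unit = "K"
convert_temperature({"value": 349.1, "from_unit": "K", "to_unit": "F"})


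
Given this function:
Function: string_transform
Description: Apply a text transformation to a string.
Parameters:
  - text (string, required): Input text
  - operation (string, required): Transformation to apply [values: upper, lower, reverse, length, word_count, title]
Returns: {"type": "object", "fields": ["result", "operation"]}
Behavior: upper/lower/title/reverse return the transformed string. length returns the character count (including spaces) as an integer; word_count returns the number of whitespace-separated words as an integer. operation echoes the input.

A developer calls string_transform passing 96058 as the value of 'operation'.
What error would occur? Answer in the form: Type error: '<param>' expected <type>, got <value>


Spec: 'operation' is declared as string; 96058 is an integer.
Type error: 'operation' expected string, got 96058


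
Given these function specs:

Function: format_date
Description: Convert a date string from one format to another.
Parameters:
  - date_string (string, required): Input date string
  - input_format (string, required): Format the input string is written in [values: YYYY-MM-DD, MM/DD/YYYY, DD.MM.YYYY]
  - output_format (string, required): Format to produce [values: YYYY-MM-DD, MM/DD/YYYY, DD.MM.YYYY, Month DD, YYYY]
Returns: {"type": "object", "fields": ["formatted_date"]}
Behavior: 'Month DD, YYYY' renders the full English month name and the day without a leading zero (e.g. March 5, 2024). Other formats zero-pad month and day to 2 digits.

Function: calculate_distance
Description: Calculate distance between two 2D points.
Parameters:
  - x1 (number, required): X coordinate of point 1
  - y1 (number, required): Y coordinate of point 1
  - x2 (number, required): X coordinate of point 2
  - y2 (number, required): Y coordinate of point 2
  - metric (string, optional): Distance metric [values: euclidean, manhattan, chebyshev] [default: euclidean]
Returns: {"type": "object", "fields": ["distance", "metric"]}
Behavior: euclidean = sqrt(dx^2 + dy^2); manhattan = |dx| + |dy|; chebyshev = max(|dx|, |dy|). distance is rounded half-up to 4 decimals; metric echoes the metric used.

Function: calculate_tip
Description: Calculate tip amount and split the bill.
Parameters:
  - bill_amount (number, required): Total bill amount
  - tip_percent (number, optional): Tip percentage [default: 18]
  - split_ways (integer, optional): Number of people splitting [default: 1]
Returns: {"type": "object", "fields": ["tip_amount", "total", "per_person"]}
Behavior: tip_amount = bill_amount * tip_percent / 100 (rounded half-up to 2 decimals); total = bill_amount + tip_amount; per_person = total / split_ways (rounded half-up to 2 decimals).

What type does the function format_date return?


The format_date spec declares Returns: {"type": "object", "fields": ["formatted_date"]}
Type:
object


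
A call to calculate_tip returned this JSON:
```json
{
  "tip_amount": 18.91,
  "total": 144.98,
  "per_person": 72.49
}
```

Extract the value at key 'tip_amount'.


18.91


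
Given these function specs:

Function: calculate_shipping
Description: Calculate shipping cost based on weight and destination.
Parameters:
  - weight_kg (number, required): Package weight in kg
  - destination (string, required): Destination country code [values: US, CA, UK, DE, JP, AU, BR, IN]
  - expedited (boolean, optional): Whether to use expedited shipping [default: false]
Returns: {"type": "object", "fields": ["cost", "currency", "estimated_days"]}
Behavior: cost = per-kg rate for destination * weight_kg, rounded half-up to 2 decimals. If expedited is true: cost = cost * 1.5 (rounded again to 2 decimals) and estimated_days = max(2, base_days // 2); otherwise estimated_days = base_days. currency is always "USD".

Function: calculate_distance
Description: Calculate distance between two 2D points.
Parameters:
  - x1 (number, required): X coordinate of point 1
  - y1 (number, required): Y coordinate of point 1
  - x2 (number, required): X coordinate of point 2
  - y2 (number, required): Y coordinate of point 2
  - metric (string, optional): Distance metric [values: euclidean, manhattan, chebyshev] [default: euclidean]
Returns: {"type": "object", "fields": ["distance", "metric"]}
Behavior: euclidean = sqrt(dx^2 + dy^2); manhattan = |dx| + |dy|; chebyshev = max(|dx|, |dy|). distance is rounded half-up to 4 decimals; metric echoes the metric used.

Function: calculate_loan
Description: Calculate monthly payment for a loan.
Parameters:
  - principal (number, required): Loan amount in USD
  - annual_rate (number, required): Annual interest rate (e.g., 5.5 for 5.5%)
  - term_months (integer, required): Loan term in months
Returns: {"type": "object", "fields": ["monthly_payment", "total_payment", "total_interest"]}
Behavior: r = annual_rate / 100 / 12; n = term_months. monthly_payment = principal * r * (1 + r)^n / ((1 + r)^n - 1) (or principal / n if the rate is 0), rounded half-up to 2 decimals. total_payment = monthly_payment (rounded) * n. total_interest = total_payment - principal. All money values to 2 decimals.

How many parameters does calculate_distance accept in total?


Parameters of calculate_distance: x1 (required), y1 (required), x2 (required), y2 (required), metric (optional)
Total:
5


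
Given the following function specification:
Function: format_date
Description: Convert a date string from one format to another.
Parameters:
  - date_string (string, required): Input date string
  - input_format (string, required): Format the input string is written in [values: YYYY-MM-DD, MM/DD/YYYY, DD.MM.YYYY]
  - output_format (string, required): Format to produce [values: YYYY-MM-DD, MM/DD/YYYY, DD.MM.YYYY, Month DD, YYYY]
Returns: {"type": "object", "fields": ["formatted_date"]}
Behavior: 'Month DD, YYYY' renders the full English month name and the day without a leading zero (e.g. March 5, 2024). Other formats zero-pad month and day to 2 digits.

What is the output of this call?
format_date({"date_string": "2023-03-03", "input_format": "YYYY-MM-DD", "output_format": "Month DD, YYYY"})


Parse '2023-03-03' as YYYY-MM-DD: year=2023, month=3, day=3
Month 3 = March
Render as Month DD, YYYY: March 3, 2023
Output:
{"formatted_date": "March 3, 2023"}


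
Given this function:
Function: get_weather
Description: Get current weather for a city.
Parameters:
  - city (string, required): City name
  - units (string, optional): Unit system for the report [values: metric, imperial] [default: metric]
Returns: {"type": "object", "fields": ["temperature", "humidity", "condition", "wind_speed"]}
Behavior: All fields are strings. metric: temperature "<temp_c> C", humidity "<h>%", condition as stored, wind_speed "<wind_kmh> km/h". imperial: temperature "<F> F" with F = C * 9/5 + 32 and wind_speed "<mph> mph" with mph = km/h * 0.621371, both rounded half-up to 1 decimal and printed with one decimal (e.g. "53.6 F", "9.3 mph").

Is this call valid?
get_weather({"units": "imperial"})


Checking required parameters...
Missing required parameter: city
Invalid - missing required parameter 'city'


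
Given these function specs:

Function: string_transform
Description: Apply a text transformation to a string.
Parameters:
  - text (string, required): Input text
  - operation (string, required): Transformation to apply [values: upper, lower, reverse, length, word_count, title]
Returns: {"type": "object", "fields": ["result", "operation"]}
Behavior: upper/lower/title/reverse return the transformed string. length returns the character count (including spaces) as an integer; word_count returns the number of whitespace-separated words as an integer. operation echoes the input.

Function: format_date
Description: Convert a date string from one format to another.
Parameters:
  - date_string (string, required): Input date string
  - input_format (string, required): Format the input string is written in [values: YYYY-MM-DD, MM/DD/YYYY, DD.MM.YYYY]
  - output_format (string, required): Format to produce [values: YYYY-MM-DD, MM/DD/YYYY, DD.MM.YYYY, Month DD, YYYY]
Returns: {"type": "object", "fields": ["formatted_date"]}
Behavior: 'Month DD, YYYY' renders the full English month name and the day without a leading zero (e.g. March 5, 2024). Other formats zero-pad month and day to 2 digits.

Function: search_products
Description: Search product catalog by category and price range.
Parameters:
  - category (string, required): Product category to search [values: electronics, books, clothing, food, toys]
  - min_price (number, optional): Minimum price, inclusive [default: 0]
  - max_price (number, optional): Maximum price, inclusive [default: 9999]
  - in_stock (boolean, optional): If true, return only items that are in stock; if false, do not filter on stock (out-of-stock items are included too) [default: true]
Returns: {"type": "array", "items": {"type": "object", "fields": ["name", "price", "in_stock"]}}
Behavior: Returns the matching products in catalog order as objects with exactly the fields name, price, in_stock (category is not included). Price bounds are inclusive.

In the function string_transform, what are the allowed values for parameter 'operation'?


The string_transform spec declares:
  - operation (string, required): Transformation to apply [values: upper, lower, reverse, length, word_count, title]
Allowed values:
upper, lower, reverse, length, word_count, title


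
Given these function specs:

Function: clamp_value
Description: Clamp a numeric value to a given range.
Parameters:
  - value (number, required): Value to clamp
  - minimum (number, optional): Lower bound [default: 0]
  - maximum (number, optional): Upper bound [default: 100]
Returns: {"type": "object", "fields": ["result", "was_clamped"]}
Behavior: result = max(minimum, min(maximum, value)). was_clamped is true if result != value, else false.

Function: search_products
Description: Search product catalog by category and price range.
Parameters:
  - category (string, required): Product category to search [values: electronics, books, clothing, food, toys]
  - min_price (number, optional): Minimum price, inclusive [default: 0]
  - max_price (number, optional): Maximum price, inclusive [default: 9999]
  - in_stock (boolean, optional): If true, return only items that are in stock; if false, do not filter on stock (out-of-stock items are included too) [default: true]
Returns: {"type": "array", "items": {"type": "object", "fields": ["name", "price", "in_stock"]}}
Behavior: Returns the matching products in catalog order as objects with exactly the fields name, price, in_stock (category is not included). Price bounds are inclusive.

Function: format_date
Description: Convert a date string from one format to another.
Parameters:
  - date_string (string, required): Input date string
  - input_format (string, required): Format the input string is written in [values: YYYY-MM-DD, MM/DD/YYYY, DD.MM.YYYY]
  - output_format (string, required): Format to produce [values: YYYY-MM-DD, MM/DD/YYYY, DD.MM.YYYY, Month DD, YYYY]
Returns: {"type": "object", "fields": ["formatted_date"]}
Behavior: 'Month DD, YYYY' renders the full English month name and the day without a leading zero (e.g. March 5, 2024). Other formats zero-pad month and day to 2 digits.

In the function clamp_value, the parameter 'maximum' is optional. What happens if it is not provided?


The clamp_value spec declares:
  - maximum (number, optional): Upper bound [default: 100]
It defaults to 100


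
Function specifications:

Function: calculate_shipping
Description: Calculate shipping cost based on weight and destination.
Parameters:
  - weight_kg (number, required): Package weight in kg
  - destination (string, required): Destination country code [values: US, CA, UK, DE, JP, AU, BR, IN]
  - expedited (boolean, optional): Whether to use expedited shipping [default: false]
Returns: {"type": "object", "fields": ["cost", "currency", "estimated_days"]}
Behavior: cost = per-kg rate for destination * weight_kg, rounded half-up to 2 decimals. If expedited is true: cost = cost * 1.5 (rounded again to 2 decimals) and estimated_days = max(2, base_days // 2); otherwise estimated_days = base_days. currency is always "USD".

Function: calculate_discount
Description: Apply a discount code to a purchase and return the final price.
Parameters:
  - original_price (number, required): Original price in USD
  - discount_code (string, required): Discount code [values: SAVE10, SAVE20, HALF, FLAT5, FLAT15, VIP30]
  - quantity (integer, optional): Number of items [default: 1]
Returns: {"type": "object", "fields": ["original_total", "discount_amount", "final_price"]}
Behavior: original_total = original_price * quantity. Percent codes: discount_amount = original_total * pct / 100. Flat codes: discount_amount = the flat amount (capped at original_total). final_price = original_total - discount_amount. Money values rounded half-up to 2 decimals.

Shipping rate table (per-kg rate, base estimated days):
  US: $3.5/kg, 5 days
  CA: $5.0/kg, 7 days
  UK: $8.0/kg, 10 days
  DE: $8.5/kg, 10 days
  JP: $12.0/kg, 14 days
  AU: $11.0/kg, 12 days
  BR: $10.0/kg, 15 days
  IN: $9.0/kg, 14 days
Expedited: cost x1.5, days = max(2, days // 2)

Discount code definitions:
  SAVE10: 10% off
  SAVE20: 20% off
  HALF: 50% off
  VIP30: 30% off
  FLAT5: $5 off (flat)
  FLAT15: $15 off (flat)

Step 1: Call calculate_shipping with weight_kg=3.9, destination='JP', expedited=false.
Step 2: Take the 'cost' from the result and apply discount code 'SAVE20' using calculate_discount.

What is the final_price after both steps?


Step 1: calculate_shipping(weight_kg=3.9, destination=JP, expedited=false)
  Rate for JP: $12.0/kg, base 14 days
  cost = 12.0 * 3.9 = 46.8 -> 46.80
  expedited not set/false: estimated_days = 14
  -> cost = 46.80 USD
Step 2: calculate_discount(original_price=46.8, discount_code=SAVE20, quantity=1)
  original_total = 46.8 * 1 = 46.80
  SAVE20 = 20% off: discount_amount = 46.80 * 20/100 = 9.36 -> 9.36
  final_price = 46.80 - 9.36 = 37.44
  -> final_price = 37.44
$37.44


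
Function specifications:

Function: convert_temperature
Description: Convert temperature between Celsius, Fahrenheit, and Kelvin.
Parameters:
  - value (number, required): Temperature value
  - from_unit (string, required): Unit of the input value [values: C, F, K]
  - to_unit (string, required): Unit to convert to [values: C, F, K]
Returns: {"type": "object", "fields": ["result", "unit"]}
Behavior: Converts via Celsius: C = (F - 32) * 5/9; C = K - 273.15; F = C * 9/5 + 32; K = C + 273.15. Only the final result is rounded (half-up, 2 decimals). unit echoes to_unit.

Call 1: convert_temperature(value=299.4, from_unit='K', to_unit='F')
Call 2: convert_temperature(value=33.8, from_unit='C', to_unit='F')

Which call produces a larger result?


Call 1:
  To C: 299.4 - 273.15 = 26.25
  To F: 26.25 * 9/5 + 32 = 79.25
  Round to 2 decimals: 79.25
  -> 79.25 F
Call 2:
  Input already in C: 33.8
  To F: 33.8 * 9/5 + 32 = 92.84
  Round to 2 decimals: 92.84
  -> 92.84 F
Call 2 (92.84 F)


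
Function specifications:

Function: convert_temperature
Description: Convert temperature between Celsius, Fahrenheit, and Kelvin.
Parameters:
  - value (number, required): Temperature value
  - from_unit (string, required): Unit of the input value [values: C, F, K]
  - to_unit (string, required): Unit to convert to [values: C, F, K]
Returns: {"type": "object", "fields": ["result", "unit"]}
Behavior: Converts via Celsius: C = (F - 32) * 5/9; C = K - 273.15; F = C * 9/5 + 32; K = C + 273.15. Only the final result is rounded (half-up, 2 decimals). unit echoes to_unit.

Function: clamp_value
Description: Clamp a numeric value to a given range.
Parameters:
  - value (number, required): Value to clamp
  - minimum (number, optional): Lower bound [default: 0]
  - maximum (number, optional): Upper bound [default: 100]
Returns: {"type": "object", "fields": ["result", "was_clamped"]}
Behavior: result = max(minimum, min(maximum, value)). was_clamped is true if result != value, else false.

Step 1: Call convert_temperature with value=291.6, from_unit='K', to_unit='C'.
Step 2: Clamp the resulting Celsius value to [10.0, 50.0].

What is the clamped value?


Step 1: convert_temperature(value=291.6, from_unit=K, to_unit=C)
  To C: 291.6 - 273.15 = 18.45
  Target is C: 18.45
  Round to 2 decimals: 18.45
  -> result = 18.45 C
Step 2: clamp_value(value=18.45, minimum=10.0, maximum=50.0)
  result = max(10.0, min(50.0, 18.45)) = max(10.0, 18.45) = 18.45
  was_clamped = (18.45 != 18.45) = false
  -> result = 18.45
18.45


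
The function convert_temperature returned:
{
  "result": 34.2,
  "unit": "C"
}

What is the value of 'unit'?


C


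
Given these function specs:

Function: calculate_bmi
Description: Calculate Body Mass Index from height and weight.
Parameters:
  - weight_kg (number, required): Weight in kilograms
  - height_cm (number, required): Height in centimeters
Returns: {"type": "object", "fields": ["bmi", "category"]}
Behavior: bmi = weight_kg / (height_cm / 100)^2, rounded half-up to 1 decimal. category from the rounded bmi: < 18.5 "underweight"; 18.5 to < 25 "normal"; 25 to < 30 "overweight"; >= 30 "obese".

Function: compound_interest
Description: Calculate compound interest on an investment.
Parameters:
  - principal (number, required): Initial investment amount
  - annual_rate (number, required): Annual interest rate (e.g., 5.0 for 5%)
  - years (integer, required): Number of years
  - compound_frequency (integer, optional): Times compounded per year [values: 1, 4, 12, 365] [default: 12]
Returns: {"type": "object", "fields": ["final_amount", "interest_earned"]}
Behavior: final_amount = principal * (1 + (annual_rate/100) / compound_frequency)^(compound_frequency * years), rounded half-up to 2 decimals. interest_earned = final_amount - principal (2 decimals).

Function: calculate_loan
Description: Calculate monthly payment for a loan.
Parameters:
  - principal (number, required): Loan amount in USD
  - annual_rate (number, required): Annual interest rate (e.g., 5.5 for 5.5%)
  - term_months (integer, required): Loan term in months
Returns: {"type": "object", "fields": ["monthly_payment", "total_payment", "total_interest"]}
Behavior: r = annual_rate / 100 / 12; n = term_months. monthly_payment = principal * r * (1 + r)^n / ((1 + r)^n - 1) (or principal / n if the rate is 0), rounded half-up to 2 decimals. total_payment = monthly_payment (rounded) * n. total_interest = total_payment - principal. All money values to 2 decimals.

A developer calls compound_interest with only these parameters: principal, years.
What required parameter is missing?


Required parameters: principal, annual_rate, years
Provided: principal, years
Missing: annual_rate
annual_rate


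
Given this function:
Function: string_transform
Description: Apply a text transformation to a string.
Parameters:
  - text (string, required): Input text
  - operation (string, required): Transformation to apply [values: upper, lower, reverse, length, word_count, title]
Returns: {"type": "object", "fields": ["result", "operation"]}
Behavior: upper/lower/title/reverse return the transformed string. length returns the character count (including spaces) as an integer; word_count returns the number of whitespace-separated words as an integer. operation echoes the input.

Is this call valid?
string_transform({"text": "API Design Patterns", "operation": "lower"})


Checking all required parameters present and types match... All valid.
Valid


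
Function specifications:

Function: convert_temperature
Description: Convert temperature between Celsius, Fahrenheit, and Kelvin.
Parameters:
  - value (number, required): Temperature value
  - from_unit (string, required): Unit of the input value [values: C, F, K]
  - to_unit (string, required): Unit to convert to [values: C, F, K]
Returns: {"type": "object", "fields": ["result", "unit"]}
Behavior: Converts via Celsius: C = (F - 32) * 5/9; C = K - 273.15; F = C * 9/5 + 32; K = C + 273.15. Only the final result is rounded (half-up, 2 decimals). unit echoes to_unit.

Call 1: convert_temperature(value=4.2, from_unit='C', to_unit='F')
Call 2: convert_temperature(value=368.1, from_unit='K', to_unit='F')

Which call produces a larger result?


Call 1:
  Input already in C: 4.2
  To F: 4.2 * 9/5 + 32 = 39.56
  Round to 2 decimals: 39.56
  -> 39.56 F
Call 2:
  To C: 368.1 - 273.15 = 94.95
  To F: 94.95 * 9/5 + 32 = 202.91
  Round to 2 decimals: 202.91
  -> 202.91 F
Call 2 (202.91 F)


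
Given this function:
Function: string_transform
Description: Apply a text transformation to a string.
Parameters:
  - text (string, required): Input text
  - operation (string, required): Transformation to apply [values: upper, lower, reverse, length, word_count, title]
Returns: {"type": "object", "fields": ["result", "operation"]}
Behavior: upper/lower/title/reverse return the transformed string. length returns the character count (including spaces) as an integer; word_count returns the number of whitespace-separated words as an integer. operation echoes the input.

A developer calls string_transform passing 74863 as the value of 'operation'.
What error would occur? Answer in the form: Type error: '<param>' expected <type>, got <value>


Spec: 'operation' is declared as string; 74863 is an integer.
Type error: 'operation' expected string, got 74863


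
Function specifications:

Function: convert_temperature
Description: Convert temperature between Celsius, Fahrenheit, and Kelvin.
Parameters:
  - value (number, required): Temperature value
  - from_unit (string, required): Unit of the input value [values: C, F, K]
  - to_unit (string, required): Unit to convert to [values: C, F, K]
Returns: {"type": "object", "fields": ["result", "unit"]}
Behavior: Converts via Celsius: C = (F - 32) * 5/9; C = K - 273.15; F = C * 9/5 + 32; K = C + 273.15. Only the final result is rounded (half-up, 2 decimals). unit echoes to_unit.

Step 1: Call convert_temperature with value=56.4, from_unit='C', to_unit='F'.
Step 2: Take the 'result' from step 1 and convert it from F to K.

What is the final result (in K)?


Step 1: convert_temperature(value=56.4, from_unit=C, to_unit=F)
  Input already in C: 56.4
  To F: 56.4 * 9/5 + 32 = 133.52
  Round to 2 decimals: 133.52
  -> result = 133.52 F
Step 2: convert_temperature(value=133.52, from_unit=F, to_unit=K)
  To C: (133.52 - 32) * 5/9 = 56.4
  To K: 56.4 + 273.15 = 329.55
  Round to 2 decimals: 329.55
  -> result = 329.55 K
329.55 K


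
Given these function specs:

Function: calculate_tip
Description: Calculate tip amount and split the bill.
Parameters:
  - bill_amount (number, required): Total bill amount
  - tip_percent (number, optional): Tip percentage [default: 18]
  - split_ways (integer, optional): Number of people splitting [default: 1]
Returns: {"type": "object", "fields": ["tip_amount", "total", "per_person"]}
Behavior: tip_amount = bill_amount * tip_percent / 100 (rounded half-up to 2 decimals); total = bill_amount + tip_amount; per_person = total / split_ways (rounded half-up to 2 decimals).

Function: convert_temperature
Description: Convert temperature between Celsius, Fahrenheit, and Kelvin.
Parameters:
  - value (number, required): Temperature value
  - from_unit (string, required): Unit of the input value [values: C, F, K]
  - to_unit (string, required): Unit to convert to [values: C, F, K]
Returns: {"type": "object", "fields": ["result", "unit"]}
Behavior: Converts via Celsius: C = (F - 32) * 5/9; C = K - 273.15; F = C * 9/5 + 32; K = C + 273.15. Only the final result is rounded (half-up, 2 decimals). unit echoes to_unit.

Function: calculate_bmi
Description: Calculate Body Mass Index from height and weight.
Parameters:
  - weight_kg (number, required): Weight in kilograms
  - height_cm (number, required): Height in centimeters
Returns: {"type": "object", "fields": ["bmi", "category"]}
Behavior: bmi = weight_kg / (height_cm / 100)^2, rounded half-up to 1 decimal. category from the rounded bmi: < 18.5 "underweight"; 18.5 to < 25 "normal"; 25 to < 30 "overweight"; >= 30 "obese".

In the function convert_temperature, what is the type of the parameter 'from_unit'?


The convert_temperature spec declares:
  - from_unit (string, required): Unit of the input value [values: C, F, K]
Type:
string


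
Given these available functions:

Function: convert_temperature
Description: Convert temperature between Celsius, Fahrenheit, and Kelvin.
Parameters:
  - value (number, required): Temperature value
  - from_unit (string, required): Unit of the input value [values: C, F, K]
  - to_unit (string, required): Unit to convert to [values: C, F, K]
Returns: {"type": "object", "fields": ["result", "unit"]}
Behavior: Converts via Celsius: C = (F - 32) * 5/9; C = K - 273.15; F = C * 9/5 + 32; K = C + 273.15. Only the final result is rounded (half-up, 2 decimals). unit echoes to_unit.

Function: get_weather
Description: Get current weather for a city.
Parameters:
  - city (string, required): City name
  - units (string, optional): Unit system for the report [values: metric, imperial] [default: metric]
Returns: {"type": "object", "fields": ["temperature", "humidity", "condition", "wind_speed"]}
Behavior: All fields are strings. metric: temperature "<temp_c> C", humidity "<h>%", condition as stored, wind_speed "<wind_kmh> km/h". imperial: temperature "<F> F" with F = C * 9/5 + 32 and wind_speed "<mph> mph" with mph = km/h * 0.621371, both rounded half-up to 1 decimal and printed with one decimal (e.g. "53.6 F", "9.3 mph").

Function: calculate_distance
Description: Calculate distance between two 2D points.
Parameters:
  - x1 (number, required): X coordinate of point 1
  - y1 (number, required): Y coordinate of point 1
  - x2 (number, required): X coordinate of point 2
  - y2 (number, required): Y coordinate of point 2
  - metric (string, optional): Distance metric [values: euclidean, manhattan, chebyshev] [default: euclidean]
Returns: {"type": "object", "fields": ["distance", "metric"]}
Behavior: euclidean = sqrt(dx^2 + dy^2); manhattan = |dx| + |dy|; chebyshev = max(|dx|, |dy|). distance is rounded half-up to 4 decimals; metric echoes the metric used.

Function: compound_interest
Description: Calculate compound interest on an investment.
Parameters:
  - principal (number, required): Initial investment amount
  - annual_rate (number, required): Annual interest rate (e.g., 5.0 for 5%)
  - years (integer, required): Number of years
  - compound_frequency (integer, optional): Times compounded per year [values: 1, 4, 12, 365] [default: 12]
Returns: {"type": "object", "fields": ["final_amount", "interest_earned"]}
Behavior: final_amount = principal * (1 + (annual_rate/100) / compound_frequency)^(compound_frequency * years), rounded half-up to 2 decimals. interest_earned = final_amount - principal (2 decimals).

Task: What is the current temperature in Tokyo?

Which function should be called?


The task needs a function whose description is: Get current weather for a city.
get_weather


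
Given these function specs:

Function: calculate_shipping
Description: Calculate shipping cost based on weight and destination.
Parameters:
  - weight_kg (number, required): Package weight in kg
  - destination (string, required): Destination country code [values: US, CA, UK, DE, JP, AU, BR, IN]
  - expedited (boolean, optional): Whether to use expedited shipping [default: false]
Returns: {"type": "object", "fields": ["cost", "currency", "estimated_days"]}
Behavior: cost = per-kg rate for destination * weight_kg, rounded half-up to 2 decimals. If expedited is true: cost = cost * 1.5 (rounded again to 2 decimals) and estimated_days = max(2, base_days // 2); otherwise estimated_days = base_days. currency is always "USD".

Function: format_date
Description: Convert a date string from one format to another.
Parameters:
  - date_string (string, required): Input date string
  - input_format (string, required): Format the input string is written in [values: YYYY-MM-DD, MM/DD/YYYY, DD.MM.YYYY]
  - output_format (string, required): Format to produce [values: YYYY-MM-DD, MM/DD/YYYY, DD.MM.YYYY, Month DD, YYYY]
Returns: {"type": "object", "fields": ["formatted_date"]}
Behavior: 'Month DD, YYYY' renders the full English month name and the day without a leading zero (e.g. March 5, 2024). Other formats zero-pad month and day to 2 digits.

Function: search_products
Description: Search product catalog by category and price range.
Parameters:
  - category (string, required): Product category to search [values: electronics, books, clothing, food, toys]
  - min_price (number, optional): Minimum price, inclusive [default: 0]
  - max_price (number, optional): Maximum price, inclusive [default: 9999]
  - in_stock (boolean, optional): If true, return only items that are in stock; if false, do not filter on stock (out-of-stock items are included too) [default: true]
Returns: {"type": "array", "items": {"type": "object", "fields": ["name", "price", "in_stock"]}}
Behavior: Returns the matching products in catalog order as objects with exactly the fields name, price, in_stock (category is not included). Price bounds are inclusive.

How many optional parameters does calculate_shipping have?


Parameters of calculate_shipping: weight_kg (required), destination (required), expedited (optional)
Optional count:
1


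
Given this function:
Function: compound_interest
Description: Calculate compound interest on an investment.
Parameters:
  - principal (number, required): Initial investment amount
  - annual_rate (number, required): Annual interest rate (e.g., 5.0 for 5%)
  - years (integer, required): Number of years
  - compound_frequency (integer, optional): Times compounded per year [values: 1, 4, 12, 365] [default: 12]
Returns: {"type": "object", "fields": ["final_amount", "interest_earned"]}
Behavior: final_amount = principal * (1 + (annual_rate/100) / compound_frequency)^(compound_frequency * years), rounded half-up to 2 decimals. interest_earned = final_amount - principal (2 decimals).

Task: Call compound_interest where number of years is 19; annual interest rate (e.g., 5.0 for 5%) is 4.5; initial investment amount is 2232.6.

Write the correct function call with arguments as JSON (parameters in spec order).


Mapping each described value to its parameter name:
  'Number of years' -> years = 19
  'Annual interest rate (e.g., 5.0 for 5%)' -> annual_rate = 4.5
  'Initial investment amount' -> principal = 2232.6
compound_interest({"principal": 2232.6, "annual_rate": 4.5, "years": 19})


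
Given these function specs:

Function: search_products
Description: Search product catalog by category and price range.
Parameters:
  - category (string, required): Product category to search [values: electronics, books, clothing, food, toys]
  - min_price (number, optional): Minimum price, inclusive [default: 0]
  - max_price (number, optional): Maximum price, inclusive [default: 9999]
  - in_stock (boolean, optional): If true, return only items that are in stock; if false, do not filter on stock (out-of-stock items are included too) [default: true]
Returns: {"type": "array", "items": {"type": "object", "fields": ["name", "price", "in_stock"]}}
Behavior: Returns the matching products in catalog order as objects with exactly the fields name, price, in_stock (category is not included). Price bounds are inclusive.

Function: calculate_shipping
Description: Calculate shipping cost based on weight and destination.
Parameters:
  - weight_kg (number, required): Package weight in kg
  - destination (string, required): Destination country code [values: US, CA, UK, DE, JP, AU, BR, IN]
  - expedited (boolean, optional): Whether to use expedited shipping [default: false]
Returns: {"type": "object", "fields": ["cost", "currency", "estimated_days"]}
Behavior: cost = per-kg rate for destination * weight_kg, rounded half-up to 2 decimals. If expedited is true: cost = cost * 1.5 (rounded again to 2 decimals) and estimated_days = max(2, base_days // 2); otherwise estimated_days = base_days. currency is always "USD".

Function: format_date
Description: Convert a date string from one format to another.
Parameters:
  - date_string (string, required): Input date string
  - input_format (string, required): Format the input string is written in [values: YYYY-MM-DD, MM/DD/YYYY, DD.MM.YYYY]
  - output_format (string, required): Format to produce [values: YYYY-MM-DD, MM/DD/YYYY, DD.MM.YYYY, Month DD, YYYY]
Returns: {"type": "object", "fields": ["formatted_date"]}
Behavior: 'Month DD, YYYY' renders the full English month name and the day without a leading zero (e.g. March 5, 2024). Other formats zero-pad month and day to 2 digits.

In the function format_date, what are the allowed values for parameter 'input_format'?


The format_date spec declares:
  - input_format (string, required): Format the input string is written in [values: YYYY-MM-DD, MM/DD/YYYY, DD.MM.YYYY]
Allowed values:
YYYY-MM-DD, MM/DD/YYYY, DD.MM.YYYY


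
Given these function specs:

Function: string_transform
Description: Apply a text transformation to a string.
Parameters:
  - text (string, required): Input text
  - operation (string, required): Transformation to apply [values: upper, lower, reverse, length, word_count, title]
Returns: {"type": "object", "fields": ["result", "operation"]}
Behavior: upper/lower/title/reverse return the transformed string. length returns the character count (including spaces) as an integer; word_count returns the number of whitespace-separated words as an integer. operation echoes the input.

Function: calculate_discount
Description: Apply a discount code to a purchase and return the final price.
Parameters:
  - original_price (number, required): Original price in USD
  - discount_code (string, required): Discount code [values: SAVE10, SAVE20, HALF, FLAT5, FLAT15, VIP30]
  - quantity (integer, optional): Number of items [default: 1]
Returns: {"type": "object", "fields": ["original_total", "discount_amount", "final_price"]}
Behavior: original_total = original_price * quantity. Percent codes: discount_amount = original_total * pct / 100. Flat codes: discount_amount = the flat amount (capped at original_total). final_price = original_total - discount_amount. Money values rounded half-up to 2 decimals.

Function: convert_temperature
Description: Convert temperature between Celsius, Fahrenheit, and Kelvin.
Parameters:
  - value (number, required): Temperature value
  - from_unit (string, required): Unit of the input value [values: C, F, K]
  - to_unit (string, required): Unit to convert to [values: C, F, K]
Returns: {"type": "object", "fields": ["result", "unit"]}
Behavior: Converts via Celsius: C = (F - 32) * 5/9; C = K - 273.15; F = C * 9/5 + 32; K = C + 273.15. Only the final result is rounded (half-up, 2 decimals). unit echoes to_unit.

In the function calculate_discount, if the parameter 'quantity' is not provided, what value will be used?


The calculate_discount spec declares:
  - quantity (integer, optional): Number of items [default: 1]
Default:
1
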